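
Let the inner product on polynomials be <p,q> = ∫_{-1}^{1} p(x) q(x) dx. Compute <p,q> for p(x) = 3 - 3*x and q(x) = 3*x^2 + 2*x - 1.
<p,q> = -4

Expand the product: p(x)·q(x) = -9*x^3 + 3*x^2 + 9*x - 3.
∫_{-1}^{1} of each monomial x^k gives [2/(k+1) if k even, 0 if k odd]. Integrating term-by-term (or equivalently evaluating the antiderivative F(x) = -9*x^4/4 + x^3 + 9*x^2/2 - 3*x at the endpoints):
  F(1) − F(−1) = 1/4 − (17/4) = -4.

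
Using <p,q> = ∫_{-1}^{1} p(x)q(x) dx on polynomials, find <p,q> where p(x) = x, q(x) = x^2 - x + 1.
<p,q> = -2/3

Expand the product: p(x)·q(x) = x^3 - x^2 + x.
∫_{-1}^{1} of each monomial x^k gives [2/(k+1) if k even, 0 if k odd]. Integrating term-by-term (or equivalently evaluating the antiderivative F(x) = x^4/4 - x^3/3 + x^2/2 at the endpoints):
  F(1) − F(−1) = 5/12 − (13/12) = -2/3.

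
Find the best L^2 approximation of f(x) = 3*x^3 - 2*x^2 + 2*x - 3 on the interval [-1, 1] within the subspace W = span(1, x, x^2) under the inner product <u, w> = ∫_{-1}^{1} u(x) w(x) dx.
g(x) = -2*x^2 + 19*x/5 - 3

The best approximation g ∈ W is the orthogonal projection of f onto W. Writing g = a_0 + a_1 x + a_2 x^2, the coefficients solve the normal equations G · a = b where
  G_{ij} = <φ_i, φ_j> and b_i = <f, φ_i>, with φ_0 = 1, φ_1 = x, φ_2 = x^2.
G =
  [2, 0, 2/3]
  [0, 2/3, 0]
  [2/3, 0, 2/5],
b = (-22/3, 38/15, -14/5).
Solving gives a_0 = -3, a_1 = 19/5, a_2 = -2, so
  g(x) = -2*x^2 + 19*x/5 - 3.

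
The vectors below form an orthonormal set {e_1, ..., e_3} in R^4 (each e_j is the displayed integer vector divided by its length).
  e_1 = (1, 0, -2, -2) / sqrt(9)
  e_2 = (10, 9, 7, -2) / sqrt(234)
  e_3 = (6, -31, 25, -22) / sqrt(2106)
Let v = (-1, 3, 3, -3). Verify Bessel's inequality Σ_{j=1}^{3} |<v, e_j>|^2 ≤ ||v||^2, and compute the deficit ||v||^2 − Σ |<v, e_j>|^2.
Σ |<v, e_j>|^2 = 83/9; ||v||^2 = 28; deficit = 169/9

Write each e_j = u_j / sqrt(<u_j, u_j>) where u_j is the displayed integer vector. Then <v, e_j> = <v, u_j> / sqrt(<u_j, u_j>), so |<v, e_j>|^2 = <v, u_j>^2 / <u_j, u_j>.
Coefficients: <v, e_1> = -1/sqrt(9), <v, e_2> = 44/sqrt(234), <v, e_3> = 42/sqrt(2106).
Square and sum: Σ |<v, e_j>|^2 = 83/9.
Compute ||v||^2 = v·v = 28.
Deficit = 28 − 83/9 = 169/9 ≥ 0, confirming Bessel's inequality. (The deficit equals ||v − Σ <v,e_j> e_j||^2, the squared distance from v to span{e_j}.)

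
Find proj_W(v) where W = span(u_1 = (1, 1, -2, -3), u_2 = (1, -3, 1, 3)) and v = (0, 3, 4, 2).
proj_W(v) = (-335/131, 177/131, 286/131, 237/131)

Set up U = [u_1 | ... | u_2] ∈ R^(4×2). The projector onto W = col(U) is P = U (U^T U)^(-1) U^T.
Compute U^T U =
  [15, -13]
  [-13, 20],
and U^T v = (-11, 1).
Solve U^T U · c = U^T v for the coefficients: c = (-207/131, -128/131). The projection is proj_W(v) = U c.
Check: (v - proj_W(v)) · u_1 = 0  (should be 0).
Check: (v - proj_W(v)) · u_2 = 0  (should be 0).
Result: proj_W(v) = (-335/131, 177/131, 286/131, 237/131).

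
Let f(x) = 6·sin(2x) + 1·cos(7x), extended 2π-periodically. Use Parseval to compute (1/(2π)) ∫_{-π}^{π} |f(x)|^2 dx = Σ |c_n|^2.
Σ |c_n|^2 = 37/2

Expand |f|^2 and use orthogonality of {sin(nx), cos(mx)} on [-π, π]:
  ∫_{-π}^{π} sin(nx)^2 dx = π, ∫ cos(mx)^2 dx = π, and cross terms integrate to 0.
So ∫_{-π}^{π} f(x)^2 dx = 6^2 · π + 1^2 · π = (36 + 1)π.
Divide by 2π: (36 + 1)/2 = 37/2.
By Parseval, this equals Σ |c_n|^2.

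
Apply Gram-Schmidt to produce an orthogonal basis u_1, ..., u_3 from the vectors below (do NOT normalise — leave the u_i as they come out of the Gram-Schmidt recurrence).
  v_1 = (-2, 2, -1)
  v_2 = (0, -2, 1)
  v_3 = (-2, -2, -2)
Orthogonal basis:
  u_1 = (-2, 2, -1)
  u_2 = (-10/9, -8/9, 4/9)
  u_3 = (0, -6/5, -12/5)

Apply the Gram-Schmidt recurrence
  u_1 = v_1
  u_i = v_i − Σ_{j<i} ((v_i · u_j) / (u_j · u_j)) · u_j.

Step by step this gives:
  u_1 = (-2, 2, -1)
  u_2 = (-10/9, -8/9, 4/9)
  u_3 = (0, -6/5, -12/5)

Orthogonality check:
  u_2 · u_1 = 0 (should be 0)
  u_3 · u_1 = 0 (should be 0)
  u_3 · u_2 = 0 (should be 0)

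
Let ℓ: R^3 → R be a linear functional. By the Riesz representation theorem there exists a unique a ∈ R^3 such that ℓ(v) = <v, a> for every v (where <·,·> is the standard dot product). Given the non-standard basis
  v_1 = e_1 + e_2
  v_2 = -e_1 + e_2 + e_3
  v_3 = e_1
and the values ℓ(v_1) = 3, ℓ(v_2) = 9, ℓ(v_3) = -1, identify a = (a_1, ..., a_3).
a = (-1, 4, 4)

Write a = (a_1, ..., a_3) in the standard basis. For each basis vector v_i, ℓ(v_i) = <v_i, a> is a linear equation in the a_j's. Collect the n equations into a matrix system V a = ℓ, where row i of V is v_i (expressed in the standard basis). Since V is invertible (lower-triangular with 1s on the diagonal, up to permutation), solve by back-substitution:
  V =
[[1, 1, 0],
 [-1, 1, 1],
 [1, 0, 0]]
  V a = (3, 9, -1)
Solving gives a = (-1, 4, 4).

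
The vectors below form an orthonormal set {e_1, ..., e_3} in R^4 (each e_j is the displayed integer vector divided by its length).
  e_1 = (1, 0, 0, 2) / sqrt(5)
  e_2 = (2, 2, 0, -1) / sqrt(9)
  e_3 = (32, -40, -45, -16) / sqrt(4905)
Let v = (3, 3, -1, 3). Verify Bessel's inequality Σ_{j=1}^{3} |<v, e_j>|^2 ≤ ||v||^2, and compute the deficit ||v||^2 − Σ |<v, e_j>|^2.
Σ |<v, e_j>|^2 = 2763/109; ||v||^2 = 28; deficit = 289/109

Write each e_j = u_j / sqrt(<u_j, u_j>) where u_j is the displayed integer vector. Then <v, e_j> = <v, u_j> / sqrt(<u_j, u_j>), so |<v, e_j>|^2 = <v, u_j>^2 / <u_j, u_j>.
Coefficients: <v, e_1> = 9/sqrt(5), <v, e_2> = 9/sqrt(9), <v, e_3> = -27/sqrt(4905).
Square and sum: Σ |<v, e_j>|^2 = 2763/109.
Compute ||v||^2 = v·v = 28.
Deficit = 28 − 2763/109 = 289/109 ≥ 0, confirming Bessel's inequality. (The deficit equals ||v − Σ <v,e_j> e_j||^2, the squared distance from v to span{e_j}.)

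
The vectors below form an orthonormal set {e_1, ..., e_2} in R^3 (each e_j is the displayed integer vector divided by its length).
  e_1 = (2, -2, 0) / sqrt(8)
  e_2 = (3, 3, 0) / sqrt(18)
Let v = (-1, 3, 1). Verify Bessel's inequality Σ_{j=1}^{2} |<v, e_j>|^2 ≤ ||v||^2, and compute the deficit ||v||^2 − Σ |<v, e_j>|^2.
Σ |<v, e_j>|^2 = 10; ||v||^2 = 11; deficit = 1

Write each e_j = u_j / sqrt(<u_j, u_j>) where u_j is the displayed integer vector. Then <v, e_j> = <v, u_j> / sqrt(<u_j, u_j>), so |<v, e_j>|^2 = <v, u_j>^2 / <u_j, u_j>.
Coefficients: <v, e_1> = -8/sqrt(8), <v, e_2> = 6/sqrt(18).
Square and sum: Σ |<v, e_j>|^2 = 10.
Compute ||v||^2 = v·v = 11.
Deficit = 11 − 10 = 1 ≥ 0, confirming Bessel's inequality. (The deficit equals ||v − Σ <v,e_j> e_j||^2, the squared distance from v to span{e_j}.)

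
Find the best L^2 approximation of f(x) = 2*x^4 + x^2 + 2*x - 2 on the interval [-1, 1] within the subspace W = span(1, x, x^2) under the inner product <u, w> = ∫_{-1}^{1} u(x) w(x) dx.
g(x) = 19*x^2/7 + 2*x - 76/35

The best approximation g ∈ W is the orthogonal projection of f onto W. Writing g = a_0 + a_1 x + a_2 x^2, the coefficients solve the normal equations G · a = b where
  G_{ij} = <φ_i, φ_j> and b_i = <f, φ_i>, with φ_0 = 1, φ_1 = x, φ_2 = x^2.
G =
  [2, 0, 2/3]
  [0, 2/3, 0]
  [2/3, 0, 2/5],
b = (-38/15, 4/3, -38/105).
Solving gives a_0 = -76/35, a_1 = 2, a_2 = 19/7, so
  g(x) = 19*x^2/7 + 2*x - 76/35.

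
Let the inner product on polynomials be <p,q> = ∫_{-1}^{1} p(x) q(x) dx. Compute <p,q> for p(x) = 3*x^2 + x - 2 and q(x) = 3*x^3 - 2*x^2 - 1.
<p,q> = 52/15

Expand the product: p(x)·q(x) = 9*x^5 - 3*x^4 - 8*x^3 + x^2 - x + 2.
∫_{-1}^{1} of each monomial x^k gives [2/(k+1) if k even, 0 if k odd]. Integrating term-by-term (or equivalently evaluating the antiderivative F(x) = 3*x^6/2 - 3*x^5/5 - 2*x^4 + x^3/3 - x^2/2 + 2*x at the endpoints):
  F(1) − F(−1) = 11/15 − (-41/15) = 52/15.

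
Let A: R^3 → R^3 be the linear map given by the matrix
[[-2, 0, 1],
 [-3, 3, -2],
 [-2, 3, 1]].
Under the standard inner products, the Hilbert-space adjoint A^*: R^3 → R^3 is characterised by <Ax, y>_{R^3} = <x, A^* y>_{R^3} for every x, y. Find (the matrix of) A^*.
A^* = A^T =
[[-2, -3, -2],
 [0, 3, 3],
 [1, -2, 1]]

For real matrices with standard dot products, the defining identity <Ax, y> = <x, A^* y> gives (Ax)^T y = x^T (A^*) y, i.e. x^T A^T y = x^T (A^*) y. Since this holds for all x, y, we must have A^* = A^T. Therefore
A^* =
[[-2, -3, -2],
 [0, 3, 3],
 [1, -2, 1]].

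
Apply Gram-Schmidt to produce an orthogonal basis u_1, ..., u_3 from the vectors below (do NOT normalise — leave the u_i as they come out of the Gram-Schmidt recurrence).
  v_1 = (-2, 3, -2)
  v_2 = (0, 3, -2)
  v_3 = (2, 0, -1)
Orthogonal basis:
  u_1 = (-2, 3, -2)
  u_2 = (26/17, 12/17, -8/17)
  u_3 = (0, -6/13, -9/13)

Apply the Gram-Schmidt recurrence
  u_1 = v_1
  u_i = v_i − Σ_{j<i} ((v_i · u_j) / (u_j · u_j)) · u_j.

Step by step this gives:
  u_1 = (-2, 3, -2)
  u_2 = (26/17, 12/17, -8/17)
  u_3 = (0, -6/13, -9/13)

Orthogonality check:
  u_2 · u_1 = 0 (should be 0)
  u_3 · u_1 = 0 (should be 0)
  u_3 · u_2 = 0 (should be 0)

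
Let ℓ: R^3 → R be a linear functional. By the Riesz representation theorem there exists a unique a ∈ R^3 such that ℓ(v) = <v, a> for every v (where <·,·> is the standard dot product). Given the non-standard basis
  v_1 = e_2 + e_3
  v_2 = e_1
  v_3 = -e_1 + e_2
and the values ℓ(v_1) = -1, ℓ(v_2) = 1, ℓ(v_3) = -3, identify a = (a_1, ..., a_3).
a = (1, -2, 1)

Write a = (a_1, ..., a_3) in the standard basis. For each basis vector v_i, ℓ(v_i) = <v_i, a> is a linear equation in the a_j's. Collect the n equations into a matrix system V a = ℓ, where row i of V is v_i (expressed in the standard basis). Since V is invertible (lower-triangular with 1s on the diagonal, up to permutation), solve by back-substitution:
  V =
[[0, 1, 1],
 [1, 0, 0],
 [-1, 1, 0]]
  V a = (-1, 1, -3)
Solving gives a = (1, -2, 1).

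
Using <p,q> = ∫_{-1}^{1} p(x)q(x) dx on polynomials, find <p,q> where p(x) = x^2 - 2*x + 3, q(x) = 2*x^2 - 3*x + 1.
<p,q> = 232/15

Expand the product: p(x)·q(x) = 2*x^4 - 7*x^3 + 13*x^2 - 11*x + 3.
∫_{-1}^{1} of each monomial x^k gives [2/(k+1) if k even, 0 if k odd]. Integrating term-by-term (or equivalently evaluating the antiderivative F(x) = 2*x^5/5 - 7*x^4/4 + 13*x^3/3 - 11*x^2/2 + 3*x at the endpoints):
  F(1) − F(−1) = 29/60 − (-899/60) = 232/15.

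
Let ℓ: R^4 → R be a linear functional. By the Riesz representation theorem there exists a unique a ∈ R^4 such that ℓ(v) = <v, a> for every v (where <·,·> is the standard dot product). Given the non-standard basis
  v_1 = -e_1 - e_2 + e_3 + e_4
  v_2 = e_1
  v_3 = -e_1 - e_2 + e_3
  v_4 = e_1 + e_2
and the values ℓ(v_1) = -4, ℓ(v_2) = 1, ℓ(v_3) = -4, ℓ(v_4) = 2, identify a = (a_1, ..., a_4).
a = (1, 1, -2, 0)

Write a = (a_1, ..., a_4) in the standard basis. For each basis vector v_i, ℓ(v_i) = <v_i, a> is a linear equation in the a_j's. Collect the n equations into a matrix system V a = ℓ, where row i of V is v_i (expressed in the standard basis). Since V is invertible (lower-triangular with 1s on the diagonal, up to permutation), solve by back-substitution:
  V =
[[-1, -1, 1, 1],
 [1, 0, 0, 0],
 [-1, -1, 1, 0],
 [1, 1, 0, 0]]
  V a = (-4, 1, -4, 2)
Solving gives a = (1, 1, -2, 0).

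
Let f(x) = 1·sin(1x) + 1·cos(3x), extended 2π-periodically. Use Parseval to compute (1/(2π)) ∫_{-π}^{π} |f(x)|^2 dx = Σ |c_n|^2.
Σ |c_n|^2 = 1

Expand |f|^2 and use orthogonality of {sin(nx), cos(mx)} on [-π, π]:
  ∫_{-π}^{π} sin(nx)^2 dx = π, ∫ cos(mx)^2 dx = π, and cross terms integrate to 0.
So ∫_{-π}^{π} f(x)^2 dx = 1^2 · π + 1^2 · π = (1 + 1)π.
Divide by 2π: (1 + 1)/2 = 1.
By Parseval, this equals Σ |c_n|^2.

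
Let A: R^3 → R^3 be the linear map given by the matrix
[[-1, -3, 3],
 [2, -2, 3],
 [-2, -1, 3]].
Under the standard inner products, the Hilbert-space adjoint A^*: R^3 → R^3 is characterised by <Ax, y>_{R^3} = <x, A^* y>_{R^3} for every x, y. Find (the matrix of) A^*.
A^* = A^T =
[[-1, 2, -2],
 [-3, -2, -1],
 [3, 3, 3]]

For real matrices with standard dot products, the defining identity <Ax, y> = <x, A^* y> gives (Ax)^T y = x^T (A^*) y, i.e. x^T A^T y = x^T (A^*) y. Since this holds for all x, y, we must have A^* = A^T. Therefore
A^* =
[[-1, 2, -2],
 [-3, -2, -1],
 [3, 3, 3]].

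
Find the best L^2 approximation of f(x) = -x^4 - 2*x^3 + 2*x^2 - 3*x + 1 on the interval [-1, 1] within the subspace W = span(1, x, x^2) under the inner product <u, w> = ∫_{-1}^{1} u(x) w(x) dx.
g(x) = 8*x^2/7 - 21*x/5 + 38/35

The best approximation g ∈ W is the orthogonal projection of f onto W. Writing g = a_0 + a_1 x + a_2 x^2, the coefficients solve the normal equations G · a = b where
  G_{ij} = <φ_i, φ_j> and b_i = <f, φ_i>, with φ_0 = 1, φ_1 = x, φ_2 = x^2.
G =
  [2, 0, 2/3]
  [0, 2/3, 0]
  [2/3, 0, 2/5],
b = (44/15, -14/5, 124/105).
Solving gives a_0 = 38/35, a_1 = -21/5, a_2 = 8/7, so
  g(x) = 8*x^2/7 - 21*x/5 + 38/35.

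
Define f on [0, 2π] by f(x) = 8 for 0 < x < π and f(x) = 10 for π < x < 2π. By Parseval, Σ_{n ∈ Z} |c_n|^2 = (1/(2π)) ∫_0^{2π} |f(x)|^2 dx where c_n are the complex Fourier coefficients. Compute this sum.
Σ |c_n|^2 = 82

Parseval equates the L^2 energy of f (normalised by 1/(2π)) with the ℓ^2 sum of its Fourier coefficients: (1/(2π)) ∫_0^{2π} |f|^2 = Σ |c_n|^2.
Compute the left side: (1/(2π)) [∫_0^π 8^2 dx + ∫_π^{2π} 10^2 dx] = (1/(2π)) · (64π + 100π) = (64 + 100)/2 = 82.
So Σ_{n ∈ Z} |c_n|^2 = 82.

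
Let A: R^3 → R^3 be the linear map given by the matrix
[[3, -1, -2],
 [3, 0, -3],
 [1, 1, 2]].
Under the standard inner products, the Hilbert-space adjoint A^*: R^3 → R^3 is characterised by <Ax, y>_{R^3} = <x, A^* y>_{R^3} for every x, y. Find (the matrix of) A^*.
A^* = A^T =
[[3, 3, 1],
 [-1, 0, 1],
 [-2, -3, 2]]

For real matrices with standard dot products, the defining identity <Ax, y> = <x, A^* y> gives (Ax)^T y = x^T (A^*) y, i.e. x^T A^T y = x^T (A^*) y. Since this holds for all x, y, we must have A^* = A^T. Therefore
A^* =
[[3, 3, 1],
 [-1, 0, 1],
 [-2, -3, 2]].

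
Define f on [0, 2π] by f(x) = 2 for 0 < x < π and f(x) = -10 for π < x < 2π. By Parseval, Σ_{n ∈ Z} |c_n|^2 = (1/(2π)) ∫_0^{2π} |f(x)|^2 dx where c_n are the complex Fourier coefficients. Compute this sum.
Σ |c_n|^2 = 52

Parseval equates the L^2 energy of f (normalised by 1/(2π)) with the ℓ^2 sum of its Fourier coefficients: (1/(2π)) ∫_0^{2π} |f|^2 = Σ |c_n|^2.
Compute the left side: (1/(2π)) [∫_0^π 2^2 dx + ∫_π^{2π} (-10)^2 dx] = (1/(2π)) · (4π + 100π) = (4 + 100)/2 = 52.
So Σ_{n ∈ Z} |c_n|^2 = 52.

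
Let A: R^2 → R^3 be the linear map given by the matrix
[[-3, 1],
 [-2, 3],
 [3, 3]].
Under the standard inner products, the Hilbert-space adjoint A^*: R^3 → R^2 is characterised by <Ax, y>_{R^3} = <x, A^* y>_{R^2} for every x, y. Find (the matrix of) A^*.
A^* = A^T =
[[-3, -2, 3],
 [1, 3, 3]]

For real matrices with standard dot products, the defining identity <Ax, y> = <x, A^* y> gives (Ax)^T y = x^T (A^*) y, i.e. x^T A^T y = x^T (A^*) y. Since this holds for all x, y, we must have A^* = A^T. Therefore
A^* =
[[-3, -2, 3],
 [1, 3, 3]].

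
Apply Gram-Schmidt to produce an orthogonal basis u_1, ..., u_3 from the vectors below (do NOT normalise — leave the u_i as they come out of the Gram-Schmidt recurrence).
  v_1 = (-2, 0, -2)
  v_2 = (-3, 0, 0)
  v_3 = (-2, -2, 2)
Orthogonal basis:
  u_1 = (-2, 0, -2)
  u_2 = (-3/2, 0, 3/2)
  u_3 = (0, -2, 0)

Apply the Gram-Schmidt recurrence
  u_1 = v_1
  u_i = v_i − Σ_{j<i} ((v_i · u_j) / (u_j · u_j)) · u_j.

Step by step this gives:
  u_1 = (-2, 0, -2)
  u_2 = (-3/2, 0, 3/2)
  u_3 = (0, -2, 0)

Orthogonality check:
  u_2 · u_1 = 0 (should be 0)
  u_3 · u_1 = 0 (should be 0)
  u_3 · u_2 = 0 (should be 0)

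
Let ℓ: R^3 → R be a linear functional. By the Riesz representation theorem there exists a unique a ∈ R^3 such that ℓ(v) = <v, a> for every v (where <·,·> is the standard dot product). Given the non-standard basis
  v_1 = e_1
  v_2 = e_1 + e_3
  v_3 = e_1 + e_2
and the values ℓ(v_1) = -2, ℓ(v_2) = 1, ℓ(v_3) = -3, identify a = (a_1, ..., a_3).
a = (-2, -1, 3)

Write a = (a_1, ..., a_3) in the standard basis. For each basis vector v_i, ℓ(v_i) = <v_i, a> is a linear equation in the a_j's. Collect the n equations into a matrix system V a = ℓ, where row i of V is v_i (expressed in the standard basis). Since V is invertible (lower-triangular with 1s on the diagonal, up to permutation), solve by back-substitution:
  V =
[[1, 0, 0],
 [1, 0, 1],
 [1, 1, 0]]
  V a = (-2, 1, -3)
Solving gives a = (-2, -1, 3).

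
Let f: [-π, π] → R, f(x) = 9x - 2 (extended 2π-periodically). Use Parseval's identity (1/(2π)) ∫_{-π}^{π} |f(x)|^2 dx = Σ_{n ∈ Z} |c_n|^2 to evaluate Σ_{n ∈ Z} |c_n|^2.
Σ |c_n|^2 = 27π^2 + 4

Expand and integrate term by term over [-π, π]:
  ∫ (9x)^2 dx = 81·(2π^3/3); ∫ 2·9·(-2)·x dx = 0 (odd integrand); ∫ (-2)^2 dx = 4·2π.
So (1/(2π)) ∫_{-π}^{π} (9x - 2)^2 dx = 81π^2/3 + 4 = 27π^2 + 4.
Parseval ⇒ Σ |c_n|^2 = 27π^2 + 4.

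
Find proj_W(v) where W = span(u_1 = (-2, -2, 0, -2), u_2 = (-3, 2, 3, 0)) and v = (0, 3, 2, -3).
proj_W(v) = (-96/65, 84/65, 108/65, 12/65)

Set up U = [u_1 | ... | u_2] ∈ R^(4×2). The projector onto W = col(U) is P = U (U^T U)^(-1) U^T.
Compute U^T U =
  [12, 2]
  [2, 22],
and U^T v = (0, 12).
Solve U^T U · c = U^T v for the coefficients: c = (-6/65, 36/65). The projection is proj_W(v) = U c.
Check: (v - proj_W(v)) · u_1 = 0  (should be 0).
Check: (v - proj_W(v)) · u_2 = 0  (should be 0).
Result: proj_W(v) = (-96/65, 84/65, 108/65, 12/65).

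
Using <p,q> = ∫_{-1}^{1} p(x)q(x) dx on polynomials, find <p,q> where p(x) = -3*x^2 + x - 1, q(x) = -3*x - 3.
<p,q> = 10

Expand the product: p(x)·q(x) = 9*x^3 + 6*x^2 + 3.
∫_{-1}^{1} of each monomial x^k gives [2/(k+1) if k even, 0 if k odd]. Integrating term-by-term (or equivalently evaluating the antiderivative F(x) = 9*x^4/4 + 2*x^3 + 3*x at the endpoints):
  F(1) − F(−1) = 29/4 − (-11/4) = 10.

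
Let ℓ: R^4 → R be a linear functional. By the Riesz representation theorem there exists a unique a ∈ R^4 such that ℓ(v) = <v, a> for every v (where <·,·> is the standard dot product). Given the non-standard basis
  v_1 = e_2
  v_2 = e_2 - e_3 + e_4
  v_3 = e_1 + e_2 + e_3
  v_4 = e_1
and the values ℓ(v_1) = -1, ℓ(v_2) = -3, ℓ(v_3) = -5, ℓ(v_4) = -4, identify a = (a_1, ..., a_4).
a = (-4, -1, 0, -2)

Write a = (a_1, ..., a_4) in the standard basis. For each basis vector v_i, ℓ(v_i) = <v_i, a> is a linear equation in the a_j's. Collect the n equations into a matrix system V a = ℓ, where row i of V is v_i (expressed in the standard basis). Since V is invertible (lower-triangular with 1s on the diagonal, up to permutation), solve by back-substitution:
  V =
[[0, 1, 0, 0],
 [0, 1, -1, 1],
 [1, 1, 1, 0],
 [1, 0, 0, 0]]
  V a = (-1, -3, -5, -4)
Solving gives a = (-4, -1, 0, -2).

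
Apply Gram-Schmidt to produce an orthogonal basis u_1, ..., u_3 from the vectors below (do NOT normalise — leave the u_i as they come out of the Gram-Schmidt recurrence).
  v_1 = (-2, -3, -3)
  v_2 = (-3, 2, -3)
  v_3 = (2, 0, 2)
Orthogonal basis:
  u_1 = (-2, -3, -3)
  u_2 = (-24/11, 71/22, -39/22)
  u_3 = (60/403, 12/403, -4/31)

Apply the Gram-Schmidt recurrence
  u_1 = v_1
  u_i = v_i − Σ_{j<i} ((v_i · u_j) / (u_j · u_j)) · u_j.

Step by step this gives:
  u_1 = (-2, -3, -3)
  u_2 = (-24/11, 71/22, -39/22)
  u_3 = (60/403, 12/403, -4/31)

Orthogonality check:
  u_2 · u_1 = 0 (should be 0)
  u_3 · u_1 = 0 (should be 0)
  u_3 · u_2 = 0 (should be 0)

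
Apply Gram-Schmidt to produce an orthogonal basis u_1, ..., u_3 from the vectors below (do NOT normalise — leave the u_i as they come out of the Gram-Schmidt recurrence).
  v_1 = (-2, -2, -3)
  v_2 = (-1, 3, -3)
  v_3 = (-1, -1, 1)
Orthogonal basis:
  u_1 = (-2, -2, -3)
  u_2 = (-7/17, 61/17, -36/17)
  u_3 = (-150/149, 30/149, 80/149)

Apply the Gram-Schmidt recurrence
  u_1 = v_1
  u_i = v_i − Σ_{j<i} ((v_i · u_j) / (u_j · u_j)) · u_j.

Step by step this gives:
  u_1 = (-2, -2, -3)
  u_2 = (-7/17, 61/17, -36/17)
  u_3 = (-150/149, 30/149, 80/149)

Orthogonality check:
  u_2 · u_1 = 0 (should be 0)
  u_3 · u_1 = 0 (should be 0)
  u_3 · u_2 = 0 (should be 0)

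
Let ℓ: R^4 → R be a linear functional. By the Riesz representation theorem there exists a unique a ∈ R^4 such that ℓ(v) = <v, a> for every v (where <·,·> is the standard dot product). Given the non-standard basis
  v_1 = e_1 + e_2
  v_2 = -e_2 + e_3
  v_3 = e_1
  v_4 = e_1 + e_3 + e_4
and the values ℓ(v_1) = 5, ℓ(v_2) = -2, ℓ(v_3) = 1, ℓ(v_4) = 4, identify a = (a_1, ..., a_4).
a = (1, 4, 2, 1)

Write a = (a_1, ..., a_4) in the standard basis. For each basis vector v_i, ℓ(v_i) = <v_i, a> is a linear equation in the a_j's. Collect the n equations into a matrix system V a = ℓ, where row i of V is v_i (expressed in the standard basis). Since V is invertible (lower-triangular with 1s on the diagonal, up to permutation), solve by back-substitution:
  V =
[[1, 1, 0, 0],
 [0, -1, 1, 0],
 [1, 0, 0, 0],
 [1, 0, 1, 1]]
  V a = (5, -2, 1, 4)
Solving gives a = (1, 4, 2, 1).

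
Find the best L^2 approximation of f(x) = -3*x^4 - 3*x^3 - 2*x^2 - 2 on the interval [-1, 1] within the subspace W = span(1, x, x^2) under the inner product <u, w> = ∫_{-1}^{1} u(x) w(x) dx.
g(x) = -32*x^2/7 - 9*x/5 - 61/35

The best approximation g ∈ W is the orthogonal projection of f onto W. Writing g = a_0 + a_1 x + a_2 x^2, the coefficients solve the normal equations G · a = b where
  G_{ij} = <φ_i, φ_j> and b_i = <f, φ_i>, with φ_0 = 1, φ_1 = x, φ_2 = x^2.
G =
  [2, 0, 2/3]
  [0, 2/3, 0]
  [2/3, 0, 2/5],
b = (-98/15, -6/5, -314/105).
Solving gives a_0 = -61/35, a_1 = -9/5, a_2 = -32/7, so
  g(x) = -32*x^2/7 - 9*x/5 - 61/35.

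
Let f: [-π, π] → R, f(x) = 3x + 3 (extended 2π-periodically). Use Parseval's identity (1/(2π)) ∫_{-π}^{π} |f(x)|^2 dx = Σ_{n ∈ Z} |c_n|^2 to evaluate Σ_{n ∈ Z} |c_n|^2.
Σ |c_n|^2 = 3π^2 + 9

Expand and integrate term by term over [-π, π]:
  ∫ (3x)^2 dx = 9·(2π^3/3); ∫ 2·3·(3)·x dx = 0 (odd integrand); ∫ 3^2 dx = 9·2π.
So (1/(2π)) ∫_{-π}^{π} (3x + 3)^2 dx = 9π^2/3 + 9 = 3π^2 + 9.
Parseval ⇒ Σ |c_n|^2 = 3π^2 + 9.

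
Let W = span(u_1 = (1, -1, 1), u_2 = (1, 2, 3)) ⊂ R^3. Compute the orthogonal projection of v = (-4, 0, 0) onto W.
proj_W(v) = (-26/19, 20/19, -30/19)

Set up U = [u_1 | ... | u_2] ∈ R^(3×2). The projector onto W = col(U) is P = U (U^T U)^(-1) U^T.
Compute U^T U =
  [3, 2]
  [2, 14],
and U^T v = (-4, -4).
Solve U^T U · c = U^T v for the coefficients: c = (-24/19, -2/19). The projection is proj_W(v) = U c.
Check: (v - proj_W(v)) · u_1 = 0  (should be 0).
Check: (v - proj_W(v)) · u_2 = 0  (should be 0).
Result: proj_W(v) = (-26/19, 20/19, -30/19).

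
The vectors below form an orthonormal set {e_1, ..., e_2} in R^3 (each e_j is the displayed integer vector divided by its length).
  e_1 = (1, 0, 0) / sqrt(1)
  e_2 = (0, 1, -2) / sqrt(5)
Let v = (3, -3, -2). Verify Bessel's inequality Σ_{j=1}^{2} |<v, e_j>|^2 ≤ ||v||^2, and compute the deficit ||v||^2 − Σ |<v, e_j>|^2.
Σ |<v, e_j>|^2 = 46/5; ||v||^2 = 22; deficit = 64/5

Write each e_j = u_j / sqrt(<u_j, u_j>) where u_j is the displayed integer vector. Then <v, e_j> = <v, u_j> / sqrt(<u_j, u_j>), so |<v, e_j>|^2 = <v, u_j>^2 / <u_j, u_j>.
Coefficients: <v, e_1> = 3/sqrt(1), <v, e_2> = 1/sqrt(5).
Square and sum: Σ |<v, e_j>|^2 = 46/5.
Compute ||v||^2 = v·v = 22.
Deficit = 22 − 46/5 = 64/5 ≥ 0, confirming Bessel's inequality. (The deficit equals ||v − Σ <v,e_j> e_j||^2, the squared distance from v to span{e_j}.)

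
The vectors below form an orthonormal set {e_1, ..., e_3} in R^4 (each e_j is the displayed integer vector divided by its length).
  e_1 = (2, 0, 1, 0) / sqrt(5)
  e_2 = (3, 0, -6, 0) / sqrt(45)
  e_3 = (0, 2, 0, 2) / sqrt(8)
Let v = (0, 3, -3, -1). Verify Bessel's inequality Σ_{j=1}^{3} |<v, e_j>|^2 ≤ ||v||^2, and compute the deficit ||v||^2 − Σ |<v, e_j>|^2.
Σ |<v, e_j>|^2 = 11; ||v||^2 = 19; deficit = 8

Write each e_j = u_j / sqrt(<u_j, u_j>) where u_j is the displayed integer vector. Then <v, e_j> = <v, u_j> / sqrt(<u_j, u_j>), so |<v, e_j>|^2 = <v, u_j>^2 / <u_j, u_j>.
Coefficients: <v, e_1> = -3/sqrt(5), <v, e_2> = 18/sqrt(45), <v, e_3> = 4/sqrt(8).
Square and sum: Σ |<v, e_j>|^2 = 11.
Compute ||v||^2 = v·v = 19.
Deficit = 19 − 11 = 8 ≥ 0, confirming Bessel's inequality. (The deficit equals ||v − Σ <v,e_j> e_j||^2, the squared distance from v to span{e_j}.)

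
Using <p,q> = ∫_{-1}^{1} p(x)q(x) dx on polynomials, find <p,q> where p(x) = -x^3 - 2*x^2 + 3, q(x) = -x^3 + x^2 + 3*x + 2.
<p,q> = 202/21

Expand the product: p(x)·q(x) = x^6 + x^5 - 5*x^4 - 11*x^3 - x^2 + 9*x + 6.
∫_{-1}^{1} of each monomial x^k gives [2/(k+1) if k even, 0 if k odd]. Integrating term-by-term (or equivalently evaluating the antiderivative F(x) = x^7/7 + x^6/6 - x^5 - 11*x^4/4 - x^3/3 + 9*x^2/2 + 6*x at the endpoints):
  F(1) − F(−1) = 565/84 − (-81/28) = 202/21.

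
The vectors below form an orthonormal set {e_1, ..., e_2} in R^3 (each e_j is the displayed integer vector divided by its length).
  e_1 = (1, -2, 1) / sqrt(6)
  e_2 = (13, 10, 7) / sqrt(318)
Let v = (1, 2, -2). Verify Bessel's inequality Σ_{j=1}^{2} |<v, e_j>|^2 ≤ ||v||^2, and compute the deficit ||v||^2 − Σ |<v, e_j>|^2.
Σ |<v, e_j>|^2 = 281/53; ||v||^2 = 9; deficit = 196/53

Write each e_j = u_j / sqrt(<u_j, u_j>) where u_j is the displayed integer vector. Then <v, e_j> = <v, u_j> / sqrt(<u_j, u_j>), so |<v, e_j>|^2 = <v, u_j>^2 / <u_j, u_j>.
Coefficients: <v, e_1> = -5/sqrt(6), <v, e_2> = 19/sqrt(318).
Square and sum: Σ |<v, e_j>|^2 = 281/53.
Compute ||v||^2 = v·v = 9.
Deficit = 9 − 281/53 = 196/53 ≥ 0, confirming Bessel's inequality. (The deficit equals ||v − Σ <v,e_j> e_j||^2, the squared distance from v to span{e_j}.)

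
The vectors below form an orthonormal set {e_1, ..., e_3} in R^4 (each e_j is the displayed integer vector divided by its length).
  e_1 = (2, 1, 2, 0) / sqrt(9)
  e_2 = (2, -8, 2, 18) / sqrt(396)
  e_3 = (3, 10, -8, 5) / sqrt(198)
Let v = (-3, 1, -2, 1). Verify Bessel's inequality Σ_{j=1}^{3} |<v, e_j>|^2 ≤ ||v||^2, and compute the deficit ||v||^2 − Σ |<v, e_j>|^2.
Σ |<v, e_j>|^2 = 103/9; ||v||^2 = 15; deficit = 32/9

Write each e_j = u_j / sqrt(<u_j, u_j>) where u_j is the displayed integer vector. Then <v, e_j> = <v, u_j> / sqrt(<u_j, u_j>), so |<v, e_j>|^2 = <v, u_j>^2 / <u_j, u_j>.
Coefficients: <v, e_1> = -9/sqrt(9), <v, e_2> = 0/sqrt(396), <v, e_3> = 22/sqrt(198).
Square and sum: Σ |<v, e_j>|^2 = 103/9.
Compute ||v||^2 = v·v = 15.
Deficit = 15 − 103/9 = 32/9 ≥ 0, confirming Bessel's inequality. (The deficit equals ||v − Σ <v,e_j> e_j||^2, the squared distance from v to span{e_j}.)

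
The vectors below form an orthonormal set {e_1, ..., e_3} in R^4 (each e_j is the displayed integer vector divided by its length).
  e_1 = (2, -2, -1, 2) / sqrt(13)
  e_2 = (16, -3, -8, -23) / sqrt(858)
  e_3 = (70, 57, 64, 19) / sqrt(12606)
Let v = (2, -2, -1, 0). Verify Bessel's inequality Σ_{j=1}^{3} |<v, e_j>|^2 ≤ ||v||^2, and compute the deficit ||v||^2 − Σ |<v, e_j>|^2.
Σ |<v, e_j>|^2 = 1683/191; ||v||^2 = 9; deficit = 36/191

Write each e_j = u_j / sqrt(<u_j, u_j>) where u_j is the displayed integer vector. Then <v, e_j> = <v, u_j> / sqrt(<u_j, u_j>), so |<v, e_j>|^2 = <v, u_j>^2 / <u_j, u_j>.
Coefficients: <v, e_1> = 9/sqrt(13), <v, e_2> = 46/sqrt(858), <v, e_3> = -38/sqrt(12606).
Square and sum: Σ |<v, e_j>|^2 = 1683/191.
Compute ||v||^2 = v·v = 9.
Deficit = 9 − 1683/191 = 36/191 ≥ 0, confirming Bessel's inequality. (The deficit equals ||v − Σ <v,e_j> e_j||^2, the squared distance from v to span{e_j}.)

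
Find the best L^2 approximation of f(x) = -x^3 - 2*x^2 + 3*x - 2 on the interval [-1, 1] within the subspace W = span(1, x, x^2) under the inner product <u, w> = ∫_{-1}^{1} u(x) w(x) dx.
g(x) = -2*x^2 + 12*x/5 - 2

The best approximation g ∈ W is the orthogonal projection of f onto W. Writing g = a_0 + a_1 x + a_2 x^2, the coefficients solve the normal equations G · a = b where
  G_{ij} = <φ_i, φ_j> and b_i = <f, φ_i>, with φ_0 = 1, φ_1 = x, φ_2 = x^2.
G =
  [2, 0, 2/3]
  [0, 2/3, 0]
  [2/3, 0, 2/5],
b = (-16/3, 8/5, -32/15).
Solving gives a_0 = -2, a_1 = 12/5, a_2 = -2, so
  g(x) = -2*x^2 + 12*x/5 - 2.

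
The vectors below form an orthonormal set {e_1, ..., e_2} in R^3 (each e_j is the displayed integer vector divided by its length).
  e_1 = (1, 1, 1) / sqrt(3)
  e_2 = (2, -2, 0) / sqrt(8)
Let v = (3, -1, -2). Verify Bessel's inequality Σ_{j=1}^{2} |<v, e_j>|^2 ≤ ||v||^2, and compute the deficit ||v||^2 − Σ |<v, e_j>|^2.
Σ |<v, e_j>|^2 = 8; ||v||^2 = 14; deficit = 6

Write each e_j = u_j / sqrt(<u_j, u_j>) where u_j is the displayed integer vector. Then <v, e_j> = <v, u_j> / sqrt(<u_j, u_j>), so |<v, e_j>|^2 = <v, u_j>^2 / <u_j, u_j>.
Coefficients: <v, e_1> = 0/sqrt(3), <v, e_2> = 8/sqrt(8).
Square and sum: Σ |<v, e_j>|^2 = 8.
Compute ||v||^2 = v·v = 14.
Deficit = 14 − 8 = 6 ≥ 0, confirming Bessel's inequality. (The deficit equals ||v − Σ <v,e_j> e_j||^2, the squared distance from v to span{e_j}.)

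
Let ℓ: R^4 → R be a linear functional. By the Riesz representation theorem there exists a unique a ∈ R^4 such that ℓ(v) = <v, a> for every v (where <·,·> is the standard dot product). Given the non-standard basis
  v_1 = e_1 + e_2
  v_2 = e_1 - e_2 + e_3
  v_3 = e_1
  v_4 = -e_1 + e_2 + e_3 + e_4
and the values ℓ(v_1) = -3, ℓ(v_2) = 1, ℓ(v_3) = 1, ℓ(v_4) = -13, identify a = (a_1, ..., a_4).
a = (1, -4, -4, -4)

Write a = (a_1, ..., a_4) in the standard basis. For each basis vector v_i, ℓ(v_i) = <v_i, a> is a linear equation in the a_j's. Collect the n equations into a matrix system V a = ℓ, where row i of V is v_i (expressed in the standard basis). Since V is invertible (lower-triangular with 1s on the diagonal, up to permutation), solve by back-substitution:
  V =
[[1, 1, 0, 0],
 [1, -1, 1, 0],
 [1, 0, 0, 0],
 [-1, 1, 1, 1]]
  V a = (-3, 1, 1, -13)
Solving gives a = (1, -4, -4, -4).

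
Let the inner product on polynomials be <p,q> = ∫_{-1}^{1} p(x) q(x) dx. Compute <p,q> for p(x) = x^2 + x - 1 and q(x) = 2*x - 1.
<p,q> = 8/3

Expand the product: p(x)·q(x) = 2*x^3 + x^2 - 3*x + 1.
∫_{-1}^{1} of each monomial x^k gives [2/(k+1) if k even, 0 if k odd]. Integrating term-by-term (or equivalently evaluating the antiderivative F(x) = x^4/2 + x^3/3 - 3*x^2/2 + x at the endpoints):
  F(1) − F(−1) = 1/3 − (-7/3) = 8/3.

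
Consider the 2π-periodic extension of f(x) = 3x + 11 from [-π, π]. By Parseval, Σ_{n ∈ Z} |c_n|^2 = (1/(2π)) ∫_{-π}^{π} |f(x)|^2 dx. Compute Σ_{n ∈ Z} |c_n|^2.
Σ |c_n|^2 = 3π^2 + 121

Expand and integrate term by term over [-π, π]:
  ∫ (3x)^2 dx = 9·(2π^3/3); ∫ 2·3·(11)·x dx = 0 (odd integrand); ∫ 11^2 dx = 121·2π.
So (1/(2π)) ∫_{-π}^{π} (3x + 11)^2 dx = 9π^2/3 + 121 = 3π^2 + 121.
Parseval ⇒ Σ |c_n|^2 = 3π^2 + 121.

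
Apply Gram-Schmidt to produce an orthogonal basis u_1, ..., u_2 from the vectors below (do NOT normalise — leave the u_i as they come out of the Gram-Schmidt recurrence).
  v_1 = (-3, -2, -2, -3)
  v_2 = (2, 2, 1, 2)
Orthogonal basis:
  u_1 = (-3, -2, -2, -3)
  u_2 = (-1/13, 8/13, -5/13, -1/13)

Apply the Gram-Schmidt recurrence
  u_1 = v_1
  u_i = v_i − Σ_{j<i} ((v_i · u_j) / (u_j · u_j)) · u_j.

Step by step this gives:
  u_1 = (-3, -2, -2, -3)
  u_2 = (-1/13, 8/13, -5/13, -1/13)

Orthogonality check:
  u_2 · u_1 = 0 (should be 0)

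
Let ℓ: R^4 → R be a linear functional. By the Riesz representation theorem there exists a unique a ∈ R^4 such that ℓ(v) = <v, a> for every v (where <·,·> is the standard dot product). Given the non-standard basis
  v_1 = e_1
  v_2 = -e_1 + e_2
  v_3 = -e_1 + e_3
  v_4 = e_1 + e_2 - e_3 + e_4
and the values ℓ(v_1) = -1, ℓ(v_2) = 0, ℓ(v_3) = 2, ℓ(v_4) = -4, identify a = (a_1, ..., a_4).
a = (-1, -1, 1, -1)

Write a = (a_1, ..., a_4) in the standard basis. For each basis vector v_i, ℓ(v_i) = <v_i, a> is a linear equation in the a_j's. Collect the n equations into a matrix system V a = ℓ, where row i of V is v_i (expressed in the standard basis). Since V is invertible (lower-triangular with 1s on the diagonal, up to permutation), solve by back-substitution:
  V =
[[1, 0, 0, 0],
 [-1, 1, 0, 0],
 [-1, 0, 1, 0],
 [1, 1, -1, 1]]
  V a = (-1, 0, 2, -4)
Solving gives a = (-1, -1, 1, -1).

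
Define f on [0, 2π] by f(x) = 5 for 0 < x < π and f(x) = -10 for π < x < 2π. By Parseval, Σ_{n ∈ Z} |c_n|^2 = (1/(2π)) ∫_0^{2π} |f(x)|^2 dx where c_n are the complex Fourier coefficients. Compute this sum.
Σ |c_n|^2 = 125/2

Parseval equates the L^2 energy of f (normalised by 1/(2π)) with the ℓ^2 sum of its Fourier coefficients: (1/(2π)) ∫_0^{2π} |f|^2 = Σ |c_n|^2.
Compute the left side: (1/(2π)) [∫_0^π 5^2 dx + ∫_π^{2π} (-10)^2 dx] = (1/(2π)) · (25π + 100π) = (25 + 100)/2 = 125/2.
So Σ_{n ∈ Z} |c_n|^2 = 125/2.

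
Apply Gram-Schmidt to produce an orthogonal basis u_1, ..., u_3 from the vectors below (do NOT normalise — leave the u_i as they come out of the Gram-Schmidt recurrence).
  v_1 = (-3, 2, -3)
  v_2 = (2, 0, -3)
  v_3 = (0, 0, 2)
Orthogonal basis:
  u_1 = (-3, 2, -3)
  u_2 = (53/22, -3/11, -57/22)
  u_3 = (48/277, 120/277, 32/277)

Apply the Gram-Schmidt recurrence
  u_1 = v_1
  u_i = v_i − Σ_{j<i} ((v_i · u_j) / (u_j · u_j)) · u_j.

Step by step this gives:
  u_1 = (-3, 2, -3)
  u_2 = (53/22, -3/11, -57/22)
  u_3 = (48/277, 120/277, 32/277)

Orthogonality check:
  u_2 · u_1 = 0 (should be 0)
  u_3 · u_1 = 0 (should be 0)
  u_3 · u_2 = 0 (should be 0)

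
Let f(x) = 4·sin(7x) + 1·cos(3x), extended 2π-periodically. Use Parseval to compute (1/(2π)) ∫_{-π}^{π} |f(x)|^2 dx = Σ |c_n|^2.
Σ |c_n|^2 = 17/2

Expand |f|^2 and use orthogonality of {sin(nx), cos(mx)} on [-π, π]:
  ∫_{-π}^{π} sin(nx)^2 dx = π, ∫ cos(mx)^2 dx = π, and cross terms integrate to 0.
So ∫_{-π}^{π} f(x)^2 dx = 4^2 · π + 1^2 · π = (16 + 1)π.
Divide by 2π: (16 + 1)/2 = 17/2.
By Parseval, this equals Σ |c_n|^2.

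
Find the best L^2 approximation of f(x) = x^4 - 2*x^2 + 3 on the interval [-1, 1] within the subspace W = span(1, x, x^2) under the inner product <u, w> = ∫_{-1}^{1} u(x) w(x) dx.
g(x) = 102/35 - 8*x^2/7

The best approximation g ∈ W is the orthogonal projection of f onto W. Writing g = a_0 + a_1 x + a_2 x^2, the coefficients solve the normal equations G · a = b where
  G_{ij} = <φ_i, φ_j> and b_i = <f, φ_i>, with φ_0 = 1, φ_1 = x, φ_2 = x^2.
G =
  [2, 0, 2/3]
  [0, 2/3, 0]
  [2/3, 0, 2/5],
b = (76/15, 0, 52/35).
Solving gives a_0 = 102/35, a_1 = 0, a_2 = -8/7, so
  g(x) = 102/35 - 8*x^2/7.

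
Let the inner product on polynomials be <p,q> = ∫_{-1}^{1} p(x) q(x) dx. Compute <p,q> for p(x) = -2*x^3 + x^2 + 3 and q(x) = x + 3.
<p,q> = 96/5

Expand the product: p(x)·q(x) = -2*x^4 - 5*x^3 + 3*x^2 + 3*x + 9.
∫_{-1}^{1} of each monomial x^k gives [2/(k+1) if k even, 0 if k odd]. Integrating term-by-term (or equivalently evaluating the antiderivative F(x) = -2*x^5/5 - 5*x^4/4 + x^3 + 3*x^2/2 + 9*x at the endpoints):
  F(1) − F(−1) = 197/20 − (-187/20) = 96/5.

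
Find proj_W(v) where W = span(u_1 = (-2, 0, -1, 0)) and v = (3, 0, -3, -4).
proj_W(v) = (6/5, 0, 3/5, 0)

Set up U = [u_1 | ... | u_1] ∈ R^(4×1). The projector onto W = col(U) is P = U (U^T U)^(-1) U^T.
Compute U^T U =
  [5],
and U^T v = (-3).
Solve U^T U · c = U^T v for the coefficients: c = (-3/5). The projection is proj_W(v) = U c.
Check: (v - proj_W(v)) · u_1 = 0  (should be 0).
Result: proj_W(v) = (6/5, 0, 3/5, 0).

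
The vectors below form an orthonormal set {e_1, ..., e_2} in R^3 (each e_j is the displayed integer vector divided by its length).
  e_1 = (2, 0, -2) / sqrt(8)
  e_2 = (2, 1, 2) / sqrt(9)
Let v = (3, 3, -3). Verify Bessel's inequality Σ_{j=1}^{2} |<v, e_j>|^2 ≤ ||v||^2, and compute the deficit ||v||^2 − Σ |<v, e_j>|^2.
Σ |<v, e_j>|^2 = 19; ||v||^2 = 27; deficit = 8

Write each e_j = u_j / sqrt(<u_j, u_j>) where u_j is the displayed integer vector. Then <v, e_j> = <v, u_j> / sqrt(<u_j, u_j>), so |<v, e_j>|^2 = <v, u_j>^2 / <u_j, u_j>.
Coefficients: <v, e_1> = 12/sqrt(8), <v, e_2> = 3/sqrt(9).
Square and sum: Σ |<v, e_j>|^2 = 19.
Compute ||v||^2 = v·v = 27.
Deficit = 27 − 19 = 8 ≥ 0, confirming Bessel's inequality. (The deficit equals ||v − Σ <v,e_j> e_j||^2, the squared distance from v to span{e_j}.)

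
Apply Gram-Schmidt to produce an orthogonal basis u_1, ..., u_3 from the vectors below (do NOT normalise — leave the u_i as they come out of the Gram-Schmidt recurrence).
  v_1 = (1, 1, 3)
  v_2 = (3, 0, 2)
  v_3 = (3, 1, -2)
Orthogonal basis:
  u_1 = (1, 1, 3)
  u_2 = (24/11, -9/11, -5/11)
  u_3 = (19/31, 133/62, -57/62)

Apply the Gram-Schmidt recurrence
  u_1 = v_1
  u_i = v_i − Σ_{j<i} ((v_i · u_j) / (u_j · u_j)) · u_j.

Step by step this gives:
  u_1 = (1, 1, 3)
  u_2 = (24/11, -9/11, -5/11)
  u_3 = (19/31, 133/62, -57/62)

Orthogonality check:
  u_2 · u_1 = 0 (should be 0)
  u_3 · u_1 = 0 (should be 0)
  u_3 · u_2 = 0 (should be 0)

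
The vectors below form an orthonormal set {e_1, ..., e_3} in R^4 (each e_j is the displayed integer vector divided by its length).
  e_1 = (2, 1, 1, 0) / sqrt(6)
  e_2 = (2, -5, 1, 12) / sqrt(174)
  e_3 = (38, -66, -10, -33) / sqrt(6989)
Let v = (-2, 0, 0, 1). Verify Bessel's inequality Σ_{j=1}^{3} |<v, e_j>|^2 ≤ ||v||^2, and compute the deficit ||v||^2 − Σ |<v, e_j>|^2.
Σ |<v, e_j>|^2 = 1141/241; ||v||^2 = 5; deficit = 64/241

Write each e_j = u_j / sqrt(<u_j, u_j>) where u_j is the displayed integer vector. Then <v, e_j> = <v, u_j> / sqrt(<u_j, u_j>), so |<v, e_j>|^2 = <v, u_j>^2 / <u_j, u_j>.
Coefficients: <v, e_1> = -4/sqrt(6), <v, e_2> = 8/sqrt(174), <v, e_3> = -109/sqrt(6989).
Square and sum: Σ |<v, e_j>|^2 = 1141/241.
Compute ||v||^2 = v·v = 5.
Deficit = 5 − 1141/241 = 64/241 ≥ 0, confirming Bessel's inequality. (The deficit equals ||v − Σ <v,e_j> e_j||^2, the squared distance from v to span{e_j}.)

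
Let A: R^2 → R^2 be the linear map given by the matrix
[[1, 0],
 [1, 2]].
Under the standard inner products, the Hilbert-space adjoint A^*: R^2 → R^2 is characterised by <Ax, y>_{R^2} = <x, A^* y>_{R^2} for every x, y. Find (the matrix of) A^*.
A^* = A^T =
[[1, 1],
 [0, 2]]

For real matrices with standard dot products, the defining identity <Ax, y> = <x, A^* y> gives (Ax)^T y = x^T (A^*) y, i.e. x^T A^T y = x^T (A^*) y. Since this holds for all x, y, we must have A^* = A^T. Therefore
A^* =
[[1, 1],
 [0, 2]].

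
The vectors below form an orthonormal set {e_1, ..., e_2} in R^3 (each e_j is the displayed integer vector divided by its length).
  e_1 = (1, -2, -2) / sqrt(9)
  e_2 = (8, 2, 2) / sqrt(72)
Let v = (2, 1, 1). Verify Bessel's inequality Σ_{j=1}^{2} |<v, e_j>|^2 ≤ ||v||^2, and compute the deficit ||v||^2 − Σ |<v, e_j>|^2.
Σ |<v, e_j>|^2 = 6; ||v||^2 = 6; deficit = 0

Write each e_j = u_j / sqrt(<u_j, u_j>) where u_j is the displayed integer vector. Then <v, e_j> = <v, u_j> / sqrt(<u_j, u_j>), so |<v, e_j>|^2 = <v, u_j>^2 / <u_j, u_j>.
Coefficients: <v, e_1> = -2/sqrt(9), <v, e_2> = 20/sqrt(72).
Square and sum: Σ |<v, e_j>|^2 = 6.
Compute ||v||^2 = v·v = 6.
Deficit = 6 − 6 = 0 ≥ 0, confirming Bessel's inequality. (The deficit equals ||v − Σ <v,e_j> e_j||^2, the squared distance from v to span{e_j}.)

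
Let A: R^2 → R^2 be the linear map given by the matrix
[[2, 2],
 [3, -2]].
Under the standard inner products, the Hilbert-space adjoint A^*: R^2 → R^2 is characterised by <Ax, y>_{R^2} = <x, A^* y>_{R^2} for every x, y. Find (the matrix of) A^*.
A^* = A^T =
[[2, 3],
 [2, -2]]

For real matrices with standard dot products, the defining identity <Ax, y> = <x, A^* y> gives (Ax)^T y = x^T (A^*) y, i.e. x^T A^T y = x^T (A^*) y. Since this holds for all x, y, we must have A^* = A^T. Therefore
A^* =
[[2, 3],
 [2, -2]].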